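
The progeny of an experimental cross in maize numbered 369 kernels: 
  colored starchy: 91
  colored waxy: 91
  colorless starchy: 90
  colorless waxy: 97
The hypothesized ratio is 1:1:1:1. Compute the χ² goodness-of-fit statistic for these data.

0.333

The 1:1:1:1 ratio has 4 parts, so with N = 369 the expected counts are:
  colored starchy: 369 × 1/4 = 92.25
  colored waxy: 369 × 1/4 = 92.25
  colorless starchy: 369 × 1/4 = 92.25
  colorless waxy: 369 × 1/4 = 92.25
χ² = Σ (O − E)² / E
  colored starchy: (91 − 92.25)² / 92.25 = 0.0169
  colored waxy: (91 − 92.25)² / 92.25 = 0.0169
  colorless starchy: (90 − 92.25)² / 92.25 = 0.0549
  colorless waxy: (97 − 92.25)² / 92.25 = 0.2446
χ² = 0.0169 + 0.0169 + 0.0549 + 0.2446 = 0.3333 ≈ 0.333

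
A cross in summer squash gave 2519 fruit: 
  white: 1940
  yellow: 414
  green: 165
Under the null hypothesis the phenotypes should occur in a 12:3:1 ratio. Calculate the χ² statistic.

8.926

Under the 12:3:1 hypothesis (Σ ratio = 16, N = 2519):
  white: 2519 × 12/16 = 1889.25
  yellow: 2519 × 3/16 = 472.3125
  green: 2519 × 1/16 = 157.4375
χ² = Σ (O − E)² / E
  white: (1940 − 1889.25)² / 1889.25 = 1.3633
  yellow: (414 − 472.3125)² / 472.3125 = 7.1994
  green: (165 − 157.4375)² / 157.4375 = 0.3633
χ² = 1.3633 + 7.1994 + 0.3633 = 8.926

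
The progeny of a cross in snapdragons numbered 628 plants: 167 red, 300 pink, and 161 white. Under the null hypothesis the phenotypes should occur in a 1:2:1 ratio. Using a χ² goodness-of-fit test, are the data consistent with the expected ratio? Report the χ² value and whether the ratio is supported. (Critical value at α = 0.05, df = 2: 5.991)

1.363; consistent

Expected counts for N = 628 under a 1:2:1 ratio (total parts = 4):
  red: 628 × 1/4 = 157
  pink: 628 × 2/4 = 314
  white: 628 × 1/4 = 157
χ² = Σ (O − E)² / E
  red: (167 − 157)² / 157 = 0.6369
  pink: (300 − 314)² / 314 = 0.6242
  white: (161 − 157)² / 157 = 0.1019
χ² = 0.6369 + 0.6242 + 0.1019 = 1.363
Degrees of freedom = 3 − 1 = 2; critical value at α = 0.05 is 5.991.
Since 1.363 < 5.991, we fail to reject the null hypothesis — the data are consistent with the 1:2:1 ratio.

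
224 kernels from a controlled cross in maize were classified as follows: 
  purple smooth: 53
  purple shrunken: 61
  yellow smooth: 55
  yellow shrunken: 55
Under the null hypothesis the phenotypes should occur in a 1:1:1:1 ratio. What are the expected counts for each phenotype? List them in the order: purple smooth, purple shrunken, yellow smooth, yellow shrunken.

56, 56, 56, 56

Total ratio parts = 4. Expected numbers out of 224:
  purple smooth: 224 × 1/4 = 56
  purple shrunken: 224 × 1/4 = 56
  yellow smooth: 224 × 1/4 = 56
  yellow shrunken: 224 × 1/4 = 56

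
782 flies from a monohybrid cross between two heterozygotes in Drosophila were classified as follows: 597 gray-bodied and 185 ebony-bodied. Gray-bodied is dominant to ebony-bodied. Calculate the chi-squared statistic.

For a monohybrid cross between heterozygotes with complete dominance, the expected phenotypic ratio is 3:1.
Under the 3:1 hypothesis (Σ ratio = 4, N = 782):
  gray-bodied: 782 × 3/4 = 586.5
  ebony-bodied: 782 × 1/4 = 195.5
χ² = Σ (O − E)² / E
  gray-bodied: (597 − 586.5)² / 586.5 = 0.1880
  ebony-bodied: (185 − 195.5)² / 195.5 = 0.5639
χ² = 0.1880 + 0.5639 = 0.7519 ≈ 0.752

0.752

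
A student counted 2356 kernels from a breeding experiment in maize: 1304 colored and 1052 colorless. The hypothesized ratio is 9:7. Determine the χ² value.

Total ratio parts = 16. Expected numbers out of 2356:
  colored: 2356 × 9/16 = 1325.25
  colorless: 2356 × 7/16 = 1030.75
χ² = Σ (O − E)² / E
  colored: (1304 − 1325.25)² / 1325.25 = 0.3407
  colorless: (1052 − 1030.75)² / 1030.75 = 0.4381
χ² = 0.3407 + 0.4381 = 0.7788 ≈ 0.779

0.779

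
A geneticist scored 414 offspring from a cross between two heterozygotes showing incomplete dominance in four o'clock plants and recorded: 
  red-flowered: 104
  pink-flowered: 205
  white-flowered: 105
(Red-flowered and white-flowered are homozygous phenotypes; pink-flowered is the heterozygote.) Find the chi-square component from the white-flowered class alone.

0.022

With incomplete dominance, a heterozygote × heterozygote cross gives a 1:2:1 phenotypic ratio.
The 1:2:1 ratio has 4 parts, so with N = 414 the expected counts are:
  red-flowered: 414 × 1/4 = 103.5
  pink-flowered: 414 × 2/4 = 207
  white-flowered: 414 × 1/4 = 103.5
Contribution of white-flowered: (105 − 103.5)² / 103.5 = 0.0217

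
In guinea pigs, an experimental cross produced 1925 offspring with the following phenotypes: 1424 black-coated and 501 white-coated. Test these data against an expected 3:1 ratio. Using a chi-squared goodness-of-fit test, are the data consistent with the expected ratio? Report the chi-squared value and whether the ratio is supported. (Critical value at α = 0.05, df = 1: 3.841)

1.081; consistent

Total ratio parts = 4. Expected numbers out of 1925:
  black-coated: 1925 × 3/4 = 1443.75
  white-coated: 1925 × 1/4 = 481.25
χ² = Σ (O − E)² / E
  black-coated: (1424 − 1443.75)² / 1443.75 = 0.2702
  white-coated: (501 − 481.25)² / 481.25 = 0.8105
χ² = 0.2702 + 0.8105 = 1.0807 ≈ 1.081
Degrees of freedom = 2 − 1 = 1; critical value at α = 0.05 is 3.841.
Since 1.081 < 3.841, we fail to reject the null hypothesis — the data are consistent with the 3:1 ratio.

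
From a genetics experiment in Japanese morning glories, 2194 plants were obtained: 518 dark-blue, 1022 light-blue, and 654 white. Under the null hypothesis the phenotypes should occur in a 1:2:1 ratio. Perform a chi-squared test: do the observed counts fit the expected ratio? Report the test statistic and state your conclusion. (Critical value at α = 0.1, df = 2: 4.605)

27.116; not consistent

The 1:2:1 ratio has 4 parts, so with N = 2194 the expected counts are:
  dark-blue: 2194 × 1/4 = 548.5
  light-blue: 2194 × 2/4 = 1097
  white: 2194 × 1/4 = 548.5
χ² = Σ (O − E)² / E
  dark-blue: (518 − 548.5)² / 548.5 = 1.6960
  light-blue: (1022 − 1097)² / 1097 = 5.1276
  white: (654 − 548.5)² / 548.5 = 20.2922
χ² = 1.6960 + 5.1276 + 20.2922 = 27.1158 ≈ 27.116
Degrees of freedom = 3 − 1 = 2; critical value at α = 0.1 is 4.605.
Since 27.116 > 4.605, we reject the null hypothesis — the data do not fit the 1:2:1 ratio.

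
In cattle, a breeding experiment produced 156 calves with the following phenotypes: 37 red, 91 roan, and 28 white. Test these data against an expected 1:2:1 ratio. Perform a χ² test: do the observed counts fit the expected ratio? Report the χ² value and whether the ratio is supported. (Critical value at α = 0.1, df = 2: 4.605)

Under the 1:2:1 hypothesis (Σ ratio = 4, N = 156):
  red: 156 × 1/4 = 39
  roan: 156 × 2/4 = 78
  white: 156 × 1/4 = 39
χ² = Σ (O − E)² / E
  red: (37 − 39)² / 39 = 0.1026
  roan: (91 − 78)² / 78 = 2.1667
  white: (28 − 39)² / 39 = 3.1026
χ² = 0.1026 + 2.1667 + 3.1026 = 5.3719 ≈ 5.372
Degrees of freedom = 3 − 1 = 2; critical value at α = 0.1 is 4.605.
Since 5.372 > 4.605, we reject the null hypothesis — the data do not fit the 1:2:1 ratio.

5.372; not consistent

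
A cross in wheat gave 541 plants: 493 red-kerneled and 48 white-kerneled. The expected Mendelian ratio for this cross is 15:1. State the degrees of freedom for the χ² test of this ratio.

A goodness-of-fit test with 2 phenotype classes has df = 2 − 1 = 1.

1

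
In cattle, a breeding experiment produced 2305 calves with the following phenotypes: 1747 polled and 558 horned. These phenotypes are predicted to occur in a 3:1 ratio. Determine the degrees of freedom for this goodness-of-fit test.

A goodness-of-fit test with 2 phenotype classes has df = 2 − 1 = 1.

1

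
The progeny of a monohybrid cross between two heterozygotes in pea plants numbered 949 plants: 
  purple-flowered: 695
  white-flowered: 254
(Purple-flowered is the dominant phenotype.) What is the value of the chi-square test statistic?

1.577

For a monohybrid cross between heterozygotes with complete dominance, the expected phenotypic ratio is 3:1.
Under the 3:1 hypothesis (Σ ratio = 4, N = 949):
  purple-flowered: 949 × 3/4 = 711.75
  white-flowered: 949 × 1/4 = 237.25
χ² = Σ (O − E)² / E
  purple-flowered: (695 − 711.75)² / 711.75 = 0.3942
  white-flowered: (254 − 237.25)² / 237.25 = 1.1826
χ² = 0.3942 + 1.1826 = 1.5768 ≈ 1.577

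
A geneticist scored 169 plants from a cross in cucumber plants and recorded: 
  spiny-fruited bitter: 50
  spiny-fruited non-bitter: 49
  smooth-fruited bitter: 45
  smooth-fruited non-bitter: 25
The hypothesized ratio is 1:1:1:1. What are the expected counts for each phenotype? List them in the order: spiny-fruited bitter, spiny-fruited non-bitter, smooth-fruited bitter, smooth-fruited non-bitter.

The 1:1:1:1 ratio has 4 parts, so with N = 169 the expected counts are:
  spiny-fruited bitter: 169 × 1/4 = 42.25
  spiny-fruited non-bitter: 169 × 1/4 = 42.25
  smooth-fruited bitter: 169 × 1/4 = 42.25
  smooth-fruited non-bitter: 169 × 1/4 = 42.25

42.25, 42.25, 42.25, 42.25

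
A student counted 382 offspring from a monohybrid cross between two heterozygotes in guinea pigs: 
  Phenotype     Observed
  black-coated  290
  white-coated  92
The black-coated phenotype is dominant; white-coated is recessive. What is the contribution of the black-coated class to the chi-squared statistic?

For a monohybrid cross between heterozygotes with complete dominance, the expected phenotypic ratio is 3:1.
Total ratio parts = 4. Expected numbers out of 382:
  black-coated: 382 × 3/4 = 286.5
  white-coated: 382 × 1/4 = 95.5
Contribution of black-coated: (290 − 286.5)² / 286.5 = 0.0428

0.043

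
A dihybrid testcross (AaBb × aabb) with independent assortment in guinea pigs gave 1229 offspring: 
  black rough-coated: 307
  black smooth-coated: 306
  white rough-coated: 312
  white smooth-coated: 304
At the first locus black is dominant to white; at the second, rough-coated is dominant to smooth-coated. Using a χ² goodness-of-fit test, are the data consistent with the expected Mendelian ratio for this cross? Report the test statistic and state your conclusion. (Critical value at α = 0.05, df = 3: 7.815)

A dihybrid testcross with independent assortment gives a 1:1:1:1 ratio.
Under the 1:1:1:1 hypothesis (Σ ratio = 4, N = 1229):
  black rough-coated: 1229 × 1/4 = 307.25
  black smooth-coated: 1229 × 1/4 = 307.25
  white rough-coated: 1229 × 1/4 = 307.25
  white smooth-coated: 1229 × 1/4 = 307.25
χ² = Σ (O − E)² / E
  black rough-coated: (307 − 307.25)² / 307.25 = 0.0002
  black smooth-coated: (306 − 307.25)² / 307.25 = 0.0051
  white rough-coated: (312 − 307.25)² / 307.25 = 0.0734
  white smooth-coated: (304 − 307.25)² / 307.25 = 0.0344
χ² = 0.0002 + 0.0051 + 0.0734 + 0.0344 = 0.1131 ≈ 0.113
Degrees of freedom = 4 − 1 = 3; critical value at α = 0.05 is 7.815.
Since 0.113 < 7.815, we fail to reject the null hypothesis — the data are consistent with the 1:1:1:1 ratio.

0.113; consistent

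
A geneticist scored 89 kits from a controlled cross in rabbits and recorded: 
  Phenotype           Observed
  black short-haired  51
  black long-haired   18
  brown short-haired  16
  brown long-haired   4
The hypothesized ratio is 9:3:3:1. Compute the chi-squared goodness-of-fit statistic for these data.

0.588

Total ratio parts = 16. Expected numbers out of 89:
  black short-haired: 89 × 9/16 = 50.0625
  black long-haired: 89 × 3/16 = 16.6875
  brown short-haired: 89 × 3/16 = 16.6875
  brown long-haired: 89 × 1/16 = 5.5625
χ² = Σ (O − E)² / E
  black short-haired: (51 − 50.0625)² / 50.0625 = 0.0176
  black long-haired: (18 − 16.6875)² / 16.6875 = 0.1032
  brown short-haired: (16 − 16.6875)² / 16.6875 = 0.0283
  brown long-haired: (4 − 5.5625)² / 5.5625 = 0.4389
χ² = 0.0176 + 0.1032 + 0.0283 + 0.4389 = 0.588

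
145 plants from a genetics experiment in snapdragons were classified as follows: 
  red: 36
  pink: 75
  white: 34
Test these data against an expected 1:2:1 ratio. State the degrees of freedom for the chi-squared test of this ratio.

A goodness-of-fit test with 3 phenotype classes has df = 3 − 1 = 2.

2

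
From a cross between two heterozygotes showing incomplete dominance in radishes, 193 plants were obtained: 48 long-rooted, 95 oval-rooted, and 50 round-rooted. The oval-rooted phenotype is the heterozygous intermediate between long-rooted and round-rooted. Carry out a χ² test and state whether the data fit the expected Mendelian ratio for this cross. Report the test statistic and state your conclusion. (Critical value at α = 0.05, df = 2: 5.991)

With incomplete dominance, a heterozygote × heterozygote cross gives a 1:2:1 phenotypic ratio.
Under the 1:2:1 hypothesis (Σ ratio = 4, N = 193):
  long-rooted: 193 × 1/4 = 48.25
  oval-rooted: 193 × 2/4 = 96.5
  round-rooted: 193 × 1/4 = 48.25
χ² = Σ (O − E)² / E
  long-rooted: (48 − 48.25)² / 48.25 = 0.0013
  oval-rooted: (95 − 96.5)² / 96.5 = 0.0233
  round-rooted: (50 − 48.25)² / 48.25 = 0.0635
χ² = 0.0013 + 0.0233 + 0.0635 = 0.0881 ≈ 0.088
Degrees of freedom = 3 − 1 = 2; critical value at α = 0.05 is 5.991.
Since 0.088 < 5.991, we fail to reject the null hypothesis — the data are consistent with the 1:2:1 ratio.

0.088; consistent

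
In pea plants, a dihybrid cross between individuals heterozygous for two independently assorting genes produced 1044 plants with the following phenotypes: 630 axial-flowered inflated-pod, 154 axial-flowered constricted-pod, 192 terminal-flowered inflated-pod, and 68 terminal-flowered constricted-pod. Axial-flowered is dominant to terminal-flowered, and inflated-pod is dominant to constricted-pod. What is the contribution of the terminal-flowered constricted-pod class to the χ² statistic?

A dihybrid F₂ with independent assortment and complete dominance at both loci gives a 9:3:3:1 phenotypic ratio.
Under the 9:3:3:1 hypothesis (Σ ratio = 16, N = 1044):
  axial-flowered inflated-pod: 1044 × 9/16 = 587.25
  axial-flowered constricted-pod: 1044 × 3/16 = 195.75
  terminal-flowered inflated-pod: 1044 × 3/16 = 195.75
  terminal-flowered constricted-pod: 1044 × 1/16 = 65.25
Contribution of terminal-flowered constricted-pod: (68 − 65.25)² / 65.25 = 0.1159

0.116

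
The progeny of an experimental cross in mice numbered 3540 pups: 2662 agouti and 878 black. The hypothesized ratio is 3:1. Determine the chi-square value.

Expected counts for N = 3540 under a 3:1 ratio (total parts = 4):
  agouti: 3540 × 3/4 = 2655
  black: 3540 × 1/4 = 885
χ² = Σ (O − E)² / E
  agouti: (2662 − 2655)² / 2655 = 0.0185
  black: (878 − 885)² / 885 = 0.0554
χ² = 0.0185 + 0.0554 = 0.0739 ≈ 0.074

0.074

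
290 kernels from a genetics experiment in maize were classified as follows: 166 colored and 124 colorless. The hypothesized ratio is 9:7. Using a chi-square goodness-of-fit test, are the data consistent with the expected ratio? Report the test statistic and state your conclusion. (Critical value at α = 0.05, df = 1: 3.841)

Under the 9:7 hypothesis (Σ ratio = 16, N = 290):
  colored: 290 × 9/16 = 163.125
  colorless: 290 × 7/16 = 126.875
χ² = Σ (O − E)² / E
  colored: (166 − 163.125)² / 163.125 = 0.0507
  colorless: (124 − 126.875)² / 126.875 = 0.0651
χ² = 0.0507 + 0.0651 = 0.1158 ≈ 0.116
Degrees of freedom = 2 − 1 = 1; critical value at α = 0.05 is 3.841.
Since 0.116 < 3.841, we fail to reject the null hypothesis — the data are consistent with the 9:7 ratio.

0.116; consistent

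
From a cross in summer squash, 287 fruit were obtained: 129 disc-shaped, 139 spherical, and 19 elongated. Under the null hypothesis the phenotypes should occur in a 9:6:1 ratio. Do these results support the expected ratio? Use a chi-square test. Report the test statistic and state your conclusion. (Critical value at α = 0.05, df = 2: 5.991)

Expected counts for N = 287 under a 9:6:1 ratio (total parts = 16):
  disc-shaped: 287 × 9/16 = 161.4375
  spherical: 287 × 6/16 = 107.625
  elongated: 287 × 1/16 = 17.9375
χ² = Σ (O − E)² / E
  disc-shaped: (129 − 161.4375)² / 161.4375 = 6.5176
  spherical: (139 − 107.625)² / 107.625 = 9.1465
  elongated: (19 − 17.9375)² / 17.9375 = 0.0629
χ² = 6.5176 + 9.1465 + 0.0629 = 15.727
Degrees of freedom = 3 − 1 = 2; critical value at α = 0.05 is 5.991.
Since 15.727 > 5.991, we reject the null hypothesis — the data do not fit the 9:6:1 ratio.

15.727; not consistent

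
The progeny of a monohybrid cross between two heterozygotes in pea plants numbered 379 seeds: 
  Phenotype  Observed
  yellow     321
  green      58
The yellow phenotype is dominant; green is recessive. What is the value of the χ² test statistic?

19.005

For a monohybrid cross between heterozygotes with complete dominance, the expected phenotypic ratio is 3:1.
Total ratio parts = 4. Expected numbers out of 379:
  yellow: 379 × 3/4 = 284.25
  green: 379 × 1/4 = 94.75
χ² = Σ (O − E)² / E
  yellow: (321 − 284.25)² / 284.25 = 4.7513
  green: (58 − 94.75)² / 94.75 = 14.2540
χ² = 4.7513 + 14.2540 = 19.0053 ≈ 19.005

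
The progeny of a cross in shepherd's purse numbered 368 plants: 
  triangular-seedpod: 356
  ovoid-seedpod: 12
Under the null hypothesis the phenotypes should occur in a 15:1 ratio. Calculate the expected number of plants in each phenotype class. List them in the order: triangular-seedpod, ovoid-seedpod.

The 15:1 ratio has 16 parts, so with N = 368 the expected counts are:
  triangular-seedpod: 368 × 15/16 = 345
  ovoid-seedpod: 368 × 1/16 = 23

345, 23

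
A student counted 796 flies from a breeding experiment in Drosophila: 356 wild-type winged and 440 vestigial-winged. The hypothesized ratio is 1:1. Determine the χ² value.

Under the 1:1 hypothesis (Σ ratio = 2, N = 796):
  wild-type winged: 796 × 1/2 = 398
  vestigial-winged: 796 × 1/2 = 398
χ² = Σ (O − E)² / E
  wild-type winged: (356 − 398)² / 398 = 4.4322
  vestigial-winged: (440 − 398)² / 398 = 4.4322
χ² = 4.4322 + 4.4322 = 8.8644 ≈ 8.864

8.864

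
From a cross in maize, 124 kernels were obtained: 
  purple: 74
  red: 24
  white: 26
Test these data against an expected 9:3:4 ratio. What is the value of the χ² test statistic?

Under the 9:3:4 hypothesis (Σ ratio = 16, N = 124):
  purple: 124 × 9/16 = 69.75
  red: 124 × 3/16 = 23.25
  white: 124 × 4/16 = 31
χ² = Σ (O − E)² / E
  purple: (74 − 69.75)² / 69.75 = 0.2590
  red: (24 − 23.25)² / 23.25 = 0.0242
  white: (26 − 31)² / 31 = 0.8065
χ² = 0.2590 + 0.0242 + 0.8065 = 1.0897 ≈ 1.090

1.090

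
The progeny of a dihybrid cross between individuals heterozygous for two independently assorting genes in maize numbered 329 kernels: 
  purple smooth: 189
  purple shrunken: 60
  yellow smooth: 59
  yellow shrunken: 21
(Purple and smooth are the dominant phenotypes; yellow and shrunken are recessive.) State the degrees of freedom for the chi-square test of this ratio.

3

A dihybrid F₂ with independent assortment and complete dominance at both loci gives a 9:3:3:1 phenotypic ratio.
A goodness-of-fit test with 4 phenotype classes has df = 4 − 1 = 3.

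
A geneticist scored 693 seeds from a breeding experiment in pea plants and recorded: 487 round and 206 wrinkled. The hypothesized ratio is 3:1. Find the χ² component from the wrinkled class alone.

Total ratio parts = 4. Expected numbers out of 693:
  round: 693 × 3/4 = 519.75
  wrinkled: 693 × 1/4 = 173.25
Contribution of wrinkled: (206 − 173.25)² / 173.25 = 6.1908

6.191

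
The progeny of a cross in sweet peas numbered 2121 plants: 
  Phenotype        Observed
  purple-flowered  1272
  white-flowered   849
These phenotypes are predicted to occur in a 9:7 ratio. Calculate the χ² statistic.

11.938

Total ratio parts = 16. Expected numbers out of 2121:
  purple-flowered: 2121 × 9/16 = 1193.0625
  white-flowered: 2121 × 7/16 = 927.9375
χ² = Σ (O − E)² / E
  purple-flowered: (1272 − 1193.0625)² / 1193.0625 = 5.2228
  white-flowered: (849 − 927.9375)² / 927.9375 = 6.7150
χ² = 5.2228 + 6.7150 = 11.9378 ≈ 11.938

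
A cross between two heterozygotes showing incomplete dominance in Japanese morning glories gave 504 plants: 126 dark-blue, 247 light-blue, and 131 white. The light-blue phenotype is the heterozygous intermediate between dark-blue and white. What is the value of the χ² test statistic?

With incomplete dominance, a heterozygote × heterozygote cross gives a 1:2:1 phenotypic ratio.
The 1:2:1 ratio has 4 parts, so with N = 504 the expected counts are:
  dark-blue: 504 × 1/4 = 126
  light-blue: 504 × 2/4 = 252
  white: 504 × 1/4 = 126
χ² = Σ (O − E)² / E
  dark-blue: (126 − 126)² / 126 = 0.0000
  light-blue: (247 − 252)² / 252 = 0.0992
  white: (131 − 126)² / 126 = 0.1984
χ² = 0.0000 + 0.0992 + 0.1984 = 0.2976 ≈ 0.298

0.298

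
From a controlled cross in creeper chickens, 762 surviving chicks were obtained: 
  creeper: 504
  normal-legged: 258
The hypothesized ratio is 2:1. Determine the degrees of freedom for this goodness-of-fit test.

1

A goodness-of-fit test with 2 phenotype classes has df = 2 − 1 = 1.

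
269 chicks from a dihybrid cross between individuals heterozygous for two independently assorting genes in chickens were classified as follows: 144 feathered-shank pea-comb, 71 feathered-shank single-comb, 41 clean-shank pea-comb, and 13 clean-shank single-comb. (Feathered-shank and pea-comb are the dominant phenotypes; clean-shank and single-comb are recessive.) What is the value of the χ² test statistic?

A dihybrid F₂ with independent assortment and complete dominance at both loci gives a 9:3:3:1 phenotypic ratio.
Under the 9:3:3:1 hypothesis (Σ ratio = 16, N = 269):
  feathered-shank pea-comb: 269 × 9/16 = 151.3125
  feathered-shank single-comb: 269 × 3/16 = 50.4375
  clean-shank pea-comb: 269 × 3/16 = 50.4375
  clean-shank single-comb: 269 × 1/16 = 16.8125
χ² = Σ (O − E)² / E
  feathered-shank pea-comb: (144 − 151.3125)² / 151.3125 = 0.3534
  feathered-shank single-comb: (71 − 50.4375)² / 50.4375 = 8.3830
  clean-shank pea-comb: (41 − 50.4375)² / 50.4375 = 1.7659
  clean-shank single-comb: (13 − 16.8125)² / 16.8125 = 0.8645
χ² = 0.3534 + 8.3830 + 1.7659 + 0.8645 = 11.3668 ≈ 11.367

11.367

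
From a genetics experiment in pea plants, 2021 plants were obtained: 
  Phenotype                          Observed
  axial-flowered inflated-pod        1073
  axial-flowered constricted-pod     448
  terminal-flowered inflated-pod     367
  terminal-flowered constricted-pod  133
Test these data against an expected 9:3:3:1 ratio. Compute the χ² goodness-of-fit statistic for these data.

16.899

Total ratio parts = 16. Expected numbers out of 2021:
  axial-flowered inflated-pod: 2021 × 9/16 = 1136.8125
  axial-flowered constricted-pod: 2021 × 3/16 = 378.9375
  terminal-flowered inflated-pod: 2021 × 3/16 = 378.9375
  terminal-flowered constricted-pod: 2021 × 1/16 = 126.3125
χ² = Σ (O − E)² / E
  axial-flowered inflated-pod: (1073 − 1136.8125)² / 1136.8125 = 3.5820
  axial-flowered constricted-pod: (448 − 378.9375)² / 378.9375 = 12.5868
  terminal-flowered inflated-pod: (367 − 378.9375)² / 378.9375 = 0.3761
  terminal-flowered constricted-pod: (133 − 126.3125)² / 126.3125 = 0.3541
χ² = 3.5820 + 12.5868 + 0.3761 + 0.3541 = 16.899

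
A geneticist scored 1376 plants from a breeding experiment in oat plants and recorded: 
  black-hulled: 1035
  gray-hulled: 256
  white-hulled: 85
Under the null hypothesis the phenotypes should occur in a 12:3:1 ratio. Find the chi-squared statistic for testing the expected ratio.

0.036

Under the 12:3:1 hypothesis (Σ ratio = 16, N = 1376):
  black-hulled: 1376 × 12/16 = 1032
  gray-hulled: 1376 × 3/16 = 258
  white-hulled: 1376 × 1/16 = 86
χ² = Σ (O − E)² / E
  black-hulled: (1035 − 1032)² / 1032 = 0.0087
  gray-hulled: (256 − 258)² / 258 = 0.0155
  white-hulled: (85 − 86)² / 86 = 0.0116
χ² = 0.0087 + 0.0155 + 0.0116 = 0.0358 ≈ 0.036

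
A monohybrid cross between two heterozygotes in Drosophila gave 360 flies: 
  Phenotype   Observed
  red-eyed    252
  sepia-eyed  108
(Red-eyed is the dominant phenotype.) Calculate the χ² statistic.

4.800

For a monohybrid cross between heterozygotes with complete dominance, the expected phenotypic ratio is 3:1.
The 3:1 ratio has 4 parts, so with N = 360 the expected counts are:
  red-eyed: 360 × 3/4 = 270
  sepia-eyed: 360 × 1/4 = 90
χ² = Σ (O − E)² / E
  red-eyed: (252 − 270)² / 270 = 1.2000
  sepia-eyed: (108 − 90)² / 90 = 3.6000
χ² = 1.2000 + 3.6000 = 4.800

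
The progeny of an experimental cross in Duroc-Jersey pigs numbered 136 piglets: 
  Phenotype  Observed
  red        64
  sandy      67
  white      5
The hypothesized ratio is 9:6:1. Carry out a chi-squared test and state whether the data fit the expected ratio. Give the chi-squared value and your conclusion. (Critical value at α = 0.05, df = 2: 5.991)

Total ratio parts = 16. Expected numbers out of 136:
  red: 136 × 9/16 = 76.5
  sandy: 136 × 6/16 = 51
  white: 136 × 1/16 = 8.5
χ² = Σ (O − E)² / E
  red: (64 − 76.5)² / 76.5 = 2.0425
  sandy: (67 − 51)² / 51 = 5.0196
  white: (5 − 8.5)² / 8.5 = 1.4412
χ² = 2.0425 + 5.0196 + 1.4412 = 8.5033 ≈ 8.503
Degrees of freedom = 3 − 1 = 2; critical value at α = 0.05 is 5.991.
Since 8.503 > 5.991, we reject the null hypothesis — the data do not fit the 9:6:1 ratio.

8.503; not consistent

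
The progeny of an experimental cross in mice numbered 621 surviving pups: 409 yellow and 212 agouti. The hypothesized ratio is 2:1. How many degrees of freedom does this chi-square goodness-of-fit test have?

A goodness-of-fit test with 2 phenotype classes has df = 2 − 1 = 1.

1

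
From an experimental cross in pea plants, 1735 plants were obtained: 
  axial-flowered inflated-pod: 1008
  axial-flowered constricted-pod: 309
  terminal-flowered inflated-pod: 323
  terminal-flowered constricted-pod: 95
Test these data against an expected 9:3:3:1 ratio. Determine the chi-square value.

The 9:3:3:1 ratio has 16 parts, so with N = 1735 the expected counts are:
  axial-flowered inflated-pod: 1735 × 9/16 = 975.9375
  axial-flowered constricted-pod: 1735 × 3/16 = 325.3125
  terminal-flowered inflated-pod: 1735 × 3/16 = 325.3125
  terminal-flowered constricted-pod: 1735 × 1/16 = 108.4375
χ² = Σ (O − E)² / E
  axial-flowered inflated-pod: (1008 − 975.9375)² / 975.9375 = 1.0534
  axial-flowered constricted-pod: (309 − 325.3125)² / 325.3125 = 0.8180
  terminal-flowered inflated-pod: (323 − 325.3125)² / 325.3125 = 0.0164
  terminal-flowered constricted-pod: (95 − 108.4375)² / 108.4375 = 1.6652
χ² = 1.0534 + 0.8180 + 0.0164 + 1.6652 = 3.553

3.553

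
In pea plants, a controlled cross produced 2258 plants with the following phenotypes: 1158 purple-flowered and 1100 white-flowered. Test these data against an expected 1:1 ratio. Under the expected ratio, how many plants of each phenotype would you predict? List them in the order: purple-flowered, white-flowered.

Expected counts for N = 2258 under a 1:1 ratio (total parts = 2):
  purple-flowered: 2258 × 1/2 = 1129
  white-flowered: 2258 × 1/2 = 1129

1129, 1129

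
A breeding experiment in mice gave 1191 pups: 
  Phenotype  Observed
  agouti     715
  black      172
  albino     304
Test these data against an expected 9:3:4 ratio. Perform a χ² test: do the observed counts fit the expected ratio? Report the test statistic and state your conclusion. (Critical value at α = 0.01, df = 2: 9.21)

14.953; not consistent

Total ratio parts = 16. Expected numbers out of 1191:
  agouti: 1191 × 9/16 = 669.9375
  black: 1191 × 3/16 = 223.3125
  albino: 1191 × 4/16 = 297.75
χ² = Σ (O − E)² / E
  agouti: (715 − 669.9375)² / 669.9375 = 3.0311
  black: (172 − 223.3125)² / 223.3125 = 11.7905
  albino: (304 − 297.75)² / 297.75 = 0.1312
χ² = 3.0311 + 11.7905 + 0.1312 = 14.9528 ≈ 14.953
Degrees of freedom = 3 − 1 = 2; critical value at α = 0.01 is 9.21.
Since 14.953 > 9.21, we reject the null hypothesis — the data do not fit the 9:3:4 ratio.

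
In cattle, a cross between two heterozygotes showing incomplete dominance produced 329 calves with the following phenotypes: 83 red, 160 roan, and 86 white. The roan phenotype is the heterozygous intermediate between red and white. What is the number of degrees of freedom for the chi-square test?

With incomplete dominance, a heterozygote × heterozygote cross gives a 1:2:1 phenotypic ratio.
A goodness-of-fit test with 3 phenotype classes has df = 3 − 1 = 2.

2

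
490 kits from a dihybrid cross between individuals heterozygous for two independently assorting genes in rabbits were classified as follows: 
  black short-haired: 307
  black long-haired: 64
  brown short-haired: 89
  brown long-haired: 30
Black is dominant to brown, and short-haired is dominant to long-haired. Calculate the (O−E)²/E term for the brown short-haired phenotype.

A dihybrid F₂ with independent assortment and complete dominance at both loci gives a 9:3:3:1 phenotypic ratio.
Under the 9:3:3:1 hypothesis (Σ ratio = 16, N = 490):
  black short-haired: 490 × 9/16 = 275.625
  black long-haired: 490 × 3/16 = 91.875
  brown short-haired: 490 × 3/16 = 91.875
  brown long-haired: 490 × 1/16 = 30.625
Contribution of brown short-haired: (89 − 91.875)² / 91.875 = 0.0900

0.090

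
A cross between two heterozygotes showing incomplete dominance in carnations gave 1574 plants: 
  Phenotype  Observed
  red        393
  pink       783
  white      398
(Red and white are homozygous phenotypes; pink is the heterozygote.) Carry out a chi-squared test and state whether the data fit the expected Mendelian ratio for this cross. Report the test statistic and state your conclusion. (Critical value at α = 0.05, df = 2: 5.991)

With incomplete dominance, a heterozygote × heterozygote cross gives a 1:2:1 phenotypic ratio.
The 1:2:1 ratio has 4 parts, so with N = 1574 the expected counts are:
  red: 1574 × 1/4 = 393.5
  pink: 1574 × 2/4 = 787
  white: 1574 × 1/4 = 393.5
χ² = Σ (O − E)² / E
  red: (393 − 393.5)² / 393.5 = 0.0006
  pink: (783 − 787)² / 787 = 0.0203
  white: (398 − 393.5)² / 393.5 = 0.0515
χ² = 0.0006 + 0.0203 + 0.0515 = 0.0724 ≈ 0.072
Degrees of freedom = 3 − 1 = 2; critical value at α = 0.05 is 5.991.
Since 0.072 < 5.991, we fail to reject the null hypothesis — the data are consistent with the 1:2:1 ratio.

0.072; consistent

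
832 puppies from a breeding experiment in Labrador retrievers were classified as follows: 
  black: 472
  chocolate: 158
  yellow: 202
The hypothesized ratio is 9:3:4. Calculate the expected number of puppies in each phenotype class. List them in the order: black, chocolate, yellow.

Under the 9:3:4 hypothesis (Σ ratio = 16, N = 832):
  black: 832 × 9/16 = 468
  chocolate: 832 × 3/16 = 156
  yellow: 832 × 4/16 = 208

468, 156, 208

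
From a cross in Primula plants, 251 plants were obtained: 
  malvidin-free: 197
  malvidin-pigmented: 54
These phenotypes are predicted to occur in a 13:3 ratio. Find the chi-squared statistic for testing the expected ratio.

The 13:3 ratio has 16 parts, so with N = 251 the expected counts are:
  malvidin-free: 251 × 13/16 = 203.9375
  malvidin-pigmented: 251 × 3/16 = 47.0625
χ² = Σ (O − E)² / E
  malvidin-free: (197 − 203.9375)² / 203.9375 = 0.2360
  malvidin-pigmented: (54 − 47.0625)² / 47.0625 = 1.0227
χ² = 0.2360 + 1.0227 = 1.2587 ≈ 1.259

1.259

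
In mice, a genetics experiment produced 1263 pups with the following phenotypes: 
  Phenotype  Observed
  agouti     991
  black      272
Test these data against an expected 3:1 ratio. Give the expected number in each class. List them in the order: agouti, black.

Under the 3:1 hypothesis (Σ ratio = 4, N = 1263):
  agouti: 1263 × 3/4 = 947.25
  black: 1263 × 1/4 = 315.75

947.25, 315.75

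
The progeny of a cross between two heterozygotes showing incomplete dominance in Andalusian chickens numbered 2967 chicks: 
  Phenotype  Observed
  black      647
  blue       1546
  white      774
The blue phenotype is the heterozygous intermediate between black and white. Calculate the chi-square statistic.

With incomplete dominance, a heterozygote × heterozygote cross gives a 1:2:1 phenotypic ratio.
Under the 1:2:1 hypothesis (Σ ratio = 4, N = 2967):
  black: 2967 × 1/4 = 741.75
  blue: 2967 × 2/4 = 1483.5
  white: 2967 × 1/4 = 741.75
χ² = Σ (O − E)² / E
  black: (647 − 741.75)² / 741.75 = 12.1032
  blue: (1546 − 1483.5)² / 1483.5 = 2.6331
  white: (774 − 741.75)² / 741.75 = 1.4022
χ² = 12.1032 + 2.6331 + 1.4022 = 16.1385 ≈ 16.139

16.139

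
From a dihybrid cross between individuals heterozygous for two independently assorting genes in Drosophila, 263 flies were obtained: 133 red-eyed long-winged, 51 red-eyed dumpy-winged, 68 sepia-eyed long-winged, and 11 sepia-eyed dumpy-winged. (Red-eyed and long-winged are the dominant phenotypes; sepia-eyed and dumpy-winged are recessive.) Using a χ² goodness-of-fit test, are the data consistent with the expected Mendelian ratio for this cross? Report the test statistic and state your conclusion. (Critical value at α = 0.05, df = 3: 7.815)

10.447; not consistent

A dihybrid F₂ with independent assortment and complete dominance at both loci gives a 9:3:3:1 phenotypic ratio.
Expected counts for N = 263 under a 9:3:3:1 ratio (total parts = 16):
  red-eyed long-winged: 263 × 9/16 = 147.9375
  red-eyed dumpy-winged: 263 × 3/16 = 49.3125
  sepia-eyed long-winged: 263 × 3/16 = 49.3125
  sepia-eyed dumpy-winged: 263 × 1/16 = 16.4375
χ² = Σ (O − E)² / E
  red-eyed long-winged: (133 − 147.9375)² / 147.9375 = 1.5083
  red-eyed dumpy-winged: (51 − 49.3125)² / 49.3125 = 0.0577
  sepia-eyed long-winged: (68 − 49.3125)² / 49.3125 = 7.0818
  sepia-eyed dumpy-winged: (11 − 16.4375)² / 16.4375 = 1.7987
χ² = 1.5083 + 0.0577 + 7.0818 + 1.7987 = 10.4465 ≈ 10.447
Degrees of freedom = 4 − 1 = 3; critical value at α = 0.05 is 7.815.
Since 10.447 > 7.815, we reject the null hypothesis — the data do not fit the 9:3:3:1 ratio.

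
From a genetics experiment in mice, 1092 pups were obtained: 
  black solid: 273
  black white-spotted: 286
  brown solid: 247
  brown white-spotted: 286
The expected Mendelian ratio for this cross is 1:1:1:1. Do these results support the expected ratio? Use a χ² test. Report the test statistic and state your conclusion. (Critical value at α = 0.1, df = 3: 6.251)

Under the 1:1:1:1 hypothesis (Σ ratio = 4, N = 1092):
  black solid: 1092 × 1/4 = 273
  black white-spotted: 1092 × 1/4 = 273
  brown solid: 1092 × 1/4 = 273
  brown white-spotted: 1092 × 1/4 = 273
χ² = Σ (O − E)² / E
  black solid: (273 − 273)² / 273 = 0.0000
  black white-spotted: (286 − 273)² / 273 = 0.6190
  brown solid: (247 − 273)² / 273 = 2.4762
  brown white-spotted: (286 − 273)² / 273 = 0.6190
χ² = 0.0000 + 0.6190 + 2.4762 + 0.6190 = 3.7142 ≈ 3.714
Degrees of freedom = 4 − 1 = 3; critical value at α = 0.1 is 6.251.
Since 3.714 < 6.251, we fail to reject the null hypothesis — the data are consistent with the 1:1:1:1 ratio.

3.714; consistent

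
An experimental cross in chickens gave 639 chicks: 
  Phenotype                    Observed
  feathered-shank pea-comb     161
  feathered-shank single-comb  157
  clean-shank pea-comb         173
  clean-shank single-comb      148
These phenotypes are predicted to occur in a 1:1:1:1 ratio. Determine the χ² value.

Total ratio parts = 4. Expected numbers out of 639:
  feathered-shank pea-comb: 639 × 1/4 = 159.75
  feathered-shank single-comb: 639 × 1/4 = 159.75
  clean-shank pea-comb: 639 × 1/4 = 159.75
  clean-shank single-comb: 639 × 1/4 = 159.75
χ² = Σ (O − E)² / E
  feathered-shank pea-comb: (161 − 159.75)² / 159.75 = 0.0098
  feathered-shank single-comb: (157 − 159.75)² / 159.75 = 0.0473
  clean-shank pea-comb: (173 − 159.75)² / 159.75 = 1.0990
  clean-shank single-comb: (148 − 159.75)² / 159.75 = 0.8642
χ² = 0.0098 + 0.0473 + 1.0990 + 0.8642 = 2.0203 ≈ 2.020

2.020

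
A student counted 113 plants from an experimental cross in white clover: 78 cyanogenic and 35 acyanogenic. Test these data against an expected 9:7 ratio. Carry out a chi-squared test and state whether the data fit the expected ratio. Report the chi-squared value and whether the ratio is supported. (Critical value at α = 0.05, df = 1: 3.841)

7.496; not consistent

Expected counts for N = 113 under a 9:7 ratio (total parts = 16):
  cyanogenic: 113 × 9/16 = 63.5625
  acyanogenic: 113 × 7/16 = 49.4375
χ² = Σ (O − E)² / E
  cyanogenic: (78 − 63.5625)² / 63.5625 = 3.2793
  acyanogenic: (35 − 49.4375)² / 49.4375 = 4.2163
χ² = 3.2793 + 4.2163 = 7.4956 ≈ 7.496
Degrees of freedom = 2 − 1 = 1; critical value at α = 0.05 is 3.841.
Since 7.496 > 3.841, we reject the null hypothesis — the data do not fit the 9:7 ratio.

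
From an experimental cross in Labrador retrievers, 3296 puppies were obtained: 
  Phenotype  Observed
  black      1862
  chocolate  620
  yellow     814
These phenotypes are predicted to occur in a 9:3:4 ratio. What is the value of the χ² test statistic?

Under the 9:3:4 hypothesis (Σ ratio = 16, N = 3296):
  black: 3296 × 9/16 = 1854
  chocolate: 3296 × 3/16 = 618
  yellow: 3296 × 4/16 = 824
χ² = Σ (O − E)² / E
  black: (1862 − 1854)² / 1854 = 0.0345
  chocolate: (620 − 618)² / 618 = 0.0065
  yellow: (814 − 824)² / 824 = 0.1214
χ² = 0.0345 + 0.0065 + 0.1214 = 0.1624 ≈ 0.162

0.162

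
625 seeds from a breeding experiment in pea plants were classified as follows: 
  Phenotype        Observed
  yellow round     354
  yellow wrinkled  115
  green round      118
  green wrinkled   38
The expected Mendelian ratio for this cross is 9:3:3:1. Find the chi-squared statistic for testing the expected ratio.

Total ratio parts = 16. Expected numbers out of 625:
  yellow round: 625 × 9/16 = 351.5625
  yellow wrinkled: 625 × 3/16 = 117.1875
  green round: 625 × 3/16 = 117.1875
  green wrinkled: 625 × 1/16 = 39.0625
χ² = Σ (O − E)² / E
  yellow round: (354 − 351.5625)² / 351.5625 = 0.0169
  yellow wrinkled: (115 − 117.1875)² / 117.1875 = 0.0408
  green round: (118 − 117.1875)² / 117.1875 = 0.0056
  green wrinkled: (38 − 39.0625)² / 39.0625 = 0.0289
χ² = 0.0169 + 0.0408 + 0.0056 + 0.0289 = 0.0922 ≈ 0.092

0.092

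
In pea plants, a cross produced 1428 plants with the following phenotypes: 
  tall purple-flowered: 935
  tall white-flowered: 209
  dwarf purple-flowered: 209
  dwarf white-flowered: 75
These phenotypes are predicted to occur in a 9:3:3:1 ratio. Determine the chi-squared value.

49.667

The 9:3:3:1 ratio has 16 parts, so with N = 1428 the expected counts are:
  tall purple-flowered: 1428 × 9/16 = 803.25
  tall white-flowered: 1428 × 3/16 = 267.75
  dwarf purple-flowered: 1428 × 3/16 = 267.75
  dwarf white-flowered: 1428 × 1/16 = 89.25
χ² = Σ (O − E)² / E
  tall purple-flowered: (935 − 803.25)² / 803.25 = 21.6098
  tall white-flowered: (209 − 267.75)² / 267.75 = 12.8910
  dwarf purple-flowered: (209 − 267.75)² / 267.75 = 12.8910
  dwarf white-flowered: (75 − 89.25)² / 89.25 = 2.2752
χ² = 21.6098 + 12.8910 + 12.8910 + 2.2752 = 49.667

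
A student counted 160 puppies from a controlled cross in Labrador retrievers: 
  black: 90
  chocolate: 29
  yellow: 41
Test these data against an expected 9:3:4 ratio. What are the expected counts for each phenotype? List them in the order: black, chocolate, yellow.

90, 30, 40

Expected counts for N = 160 under a 9:3:4 ratio (total parts = 16):
  black: 160 × 9/16 = 90
  chocolate: 160 × 3/16 = 30
  yellow: 160 × 4/16 = 40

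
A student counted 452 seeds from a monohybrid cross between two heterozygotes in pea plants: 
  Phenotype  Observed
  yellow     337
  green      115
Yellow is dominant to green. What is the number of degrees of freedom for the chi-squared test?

1

For a monohybrid cross between heterozygotes with complete dominance, the expected phenotypic ratio is 3:1.
A goodness-of-fit test with 2 phenotype classes has df = 2 − 1 = 1.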